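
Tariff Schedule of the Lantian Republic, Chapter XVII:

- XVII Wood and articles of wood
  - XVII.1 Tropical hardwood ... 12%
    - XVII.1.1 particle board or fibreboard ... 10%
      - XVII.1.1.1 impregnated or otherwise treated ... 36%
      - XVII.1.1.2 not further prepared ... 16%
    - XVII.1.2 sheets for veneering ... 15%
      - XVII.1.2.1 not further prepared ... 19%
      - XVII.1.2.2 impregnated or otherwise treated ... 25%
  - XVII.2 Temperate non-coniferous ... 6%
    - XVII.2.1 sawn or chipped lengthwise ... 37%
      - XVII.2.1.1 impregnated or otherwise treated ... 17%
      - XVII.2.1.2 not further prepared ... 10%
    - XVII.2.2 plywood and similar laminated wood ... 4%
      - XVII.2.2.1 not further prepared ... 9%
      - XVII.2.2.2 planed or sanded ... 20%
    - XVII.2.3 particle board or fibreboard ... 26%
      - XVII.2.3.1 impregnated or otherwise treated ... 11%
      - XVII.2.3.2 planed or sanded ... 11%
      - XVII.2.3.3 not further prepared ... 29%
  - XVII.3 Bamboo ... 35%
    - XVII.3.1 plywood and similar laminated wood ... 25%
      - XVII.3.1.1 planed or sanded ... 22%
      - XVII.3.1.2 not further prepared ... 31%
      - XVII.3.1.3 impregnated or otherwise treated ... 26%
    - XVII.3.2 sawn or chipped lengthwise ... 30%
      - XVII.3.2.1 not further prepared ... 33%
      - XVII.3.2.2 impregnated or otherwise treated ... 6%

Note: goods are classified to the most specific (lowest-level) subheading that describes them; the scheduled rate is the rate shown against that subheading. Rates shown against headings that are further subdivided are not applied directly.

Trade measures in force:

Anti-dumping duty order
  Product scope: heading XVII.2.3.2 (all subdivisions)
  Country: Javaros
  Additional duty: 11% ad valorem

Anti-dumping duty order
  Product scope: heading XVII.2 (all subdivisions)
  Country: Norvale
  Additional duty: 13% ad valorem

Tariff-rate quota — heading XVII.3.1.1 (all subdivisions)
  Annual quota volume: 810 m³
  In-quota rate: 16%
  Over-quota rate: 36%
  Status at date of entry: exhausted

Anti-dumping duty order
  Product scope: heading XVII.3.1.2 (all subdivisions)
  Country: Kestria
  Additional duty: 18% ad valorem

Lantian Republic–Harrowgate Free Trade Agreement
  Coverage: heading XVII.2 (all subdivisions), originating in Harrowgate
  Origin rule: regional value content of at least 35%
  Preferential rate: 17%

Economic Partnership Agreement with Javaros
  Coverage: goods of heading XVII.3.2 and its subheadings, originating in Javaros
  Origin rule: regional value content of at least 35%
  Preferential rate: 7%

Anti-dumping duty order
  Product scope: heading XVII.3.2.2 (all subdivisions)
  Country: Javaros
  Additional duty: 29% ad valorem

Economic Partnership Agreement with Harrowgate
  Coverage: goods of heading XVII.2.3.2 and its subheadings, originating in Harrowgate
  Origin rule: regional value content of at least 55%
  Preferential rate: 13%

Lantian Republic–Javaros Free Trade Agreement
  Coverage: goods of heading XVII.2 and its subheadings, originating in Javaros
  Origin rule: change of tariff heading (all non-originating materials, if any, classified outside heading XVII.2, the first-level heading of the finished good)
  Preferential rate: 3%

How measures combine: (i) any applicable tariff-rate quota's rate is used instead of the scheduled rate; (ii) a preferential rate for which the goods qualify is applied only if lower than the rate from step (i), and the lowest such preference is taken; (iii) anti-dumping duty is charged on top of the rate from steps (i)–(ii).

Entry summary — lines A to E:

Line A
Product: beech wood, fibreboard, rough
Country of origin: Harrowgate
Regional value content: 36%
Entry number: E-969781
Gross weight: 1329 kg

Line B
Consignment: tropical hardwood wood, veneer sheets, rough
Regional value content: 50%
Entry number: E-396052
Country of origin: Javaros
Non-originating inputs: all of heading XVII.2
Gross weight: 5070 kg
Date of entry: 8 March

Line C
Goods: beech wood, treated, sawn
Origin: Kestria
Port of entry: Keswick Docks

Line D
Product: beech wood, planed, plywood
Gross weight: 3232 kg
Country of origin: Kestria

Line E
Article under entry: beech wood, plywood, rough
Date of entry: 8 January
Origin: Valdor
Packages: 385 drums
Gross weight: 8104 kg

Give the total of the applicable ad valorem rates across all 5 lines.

Line A: beech → XVII.2; fibreboard → XVII.2.3; rough → XVII.2.3.3. Scheduled 29%. Harrowgate agreement on XVII.2: RVC ≥ 35% → 17% available; Harrowgate agreement on XVII.2.3.2: XVII.2.3.3 not covered; preferential 17%. → 17%.
Line B: tropical hardwood → XVII.1; veneer sheets → XVII.1.2; rough → XVII.1.2.1. Scheduled 19%. Javaros agreement on XVII.3.2: XVII.1.2.1 not covered; Javaros agreement on XVII.2: XVII.1.2.1 not covered. → 19%.
Line C: beech → XVII.2; sawn → XVII.2.1; treated → XVII.2.1.1. Scheduled 17%. No special measure applies. → 17%.
Line D: beech → XVII.2; plywood → XVII.2.2; planed → XVII.2.2.2. Scheduled 20%. No special measure applies. → 20%.
Line E: beech → XVII.2; plywood → XVII.2.2; rough → XVII.2.2.1. Scheduled 9%. No special measure applies. → 9%.
Sum: 17% + 19% + 17% + 20% + 9% = 82%.

82%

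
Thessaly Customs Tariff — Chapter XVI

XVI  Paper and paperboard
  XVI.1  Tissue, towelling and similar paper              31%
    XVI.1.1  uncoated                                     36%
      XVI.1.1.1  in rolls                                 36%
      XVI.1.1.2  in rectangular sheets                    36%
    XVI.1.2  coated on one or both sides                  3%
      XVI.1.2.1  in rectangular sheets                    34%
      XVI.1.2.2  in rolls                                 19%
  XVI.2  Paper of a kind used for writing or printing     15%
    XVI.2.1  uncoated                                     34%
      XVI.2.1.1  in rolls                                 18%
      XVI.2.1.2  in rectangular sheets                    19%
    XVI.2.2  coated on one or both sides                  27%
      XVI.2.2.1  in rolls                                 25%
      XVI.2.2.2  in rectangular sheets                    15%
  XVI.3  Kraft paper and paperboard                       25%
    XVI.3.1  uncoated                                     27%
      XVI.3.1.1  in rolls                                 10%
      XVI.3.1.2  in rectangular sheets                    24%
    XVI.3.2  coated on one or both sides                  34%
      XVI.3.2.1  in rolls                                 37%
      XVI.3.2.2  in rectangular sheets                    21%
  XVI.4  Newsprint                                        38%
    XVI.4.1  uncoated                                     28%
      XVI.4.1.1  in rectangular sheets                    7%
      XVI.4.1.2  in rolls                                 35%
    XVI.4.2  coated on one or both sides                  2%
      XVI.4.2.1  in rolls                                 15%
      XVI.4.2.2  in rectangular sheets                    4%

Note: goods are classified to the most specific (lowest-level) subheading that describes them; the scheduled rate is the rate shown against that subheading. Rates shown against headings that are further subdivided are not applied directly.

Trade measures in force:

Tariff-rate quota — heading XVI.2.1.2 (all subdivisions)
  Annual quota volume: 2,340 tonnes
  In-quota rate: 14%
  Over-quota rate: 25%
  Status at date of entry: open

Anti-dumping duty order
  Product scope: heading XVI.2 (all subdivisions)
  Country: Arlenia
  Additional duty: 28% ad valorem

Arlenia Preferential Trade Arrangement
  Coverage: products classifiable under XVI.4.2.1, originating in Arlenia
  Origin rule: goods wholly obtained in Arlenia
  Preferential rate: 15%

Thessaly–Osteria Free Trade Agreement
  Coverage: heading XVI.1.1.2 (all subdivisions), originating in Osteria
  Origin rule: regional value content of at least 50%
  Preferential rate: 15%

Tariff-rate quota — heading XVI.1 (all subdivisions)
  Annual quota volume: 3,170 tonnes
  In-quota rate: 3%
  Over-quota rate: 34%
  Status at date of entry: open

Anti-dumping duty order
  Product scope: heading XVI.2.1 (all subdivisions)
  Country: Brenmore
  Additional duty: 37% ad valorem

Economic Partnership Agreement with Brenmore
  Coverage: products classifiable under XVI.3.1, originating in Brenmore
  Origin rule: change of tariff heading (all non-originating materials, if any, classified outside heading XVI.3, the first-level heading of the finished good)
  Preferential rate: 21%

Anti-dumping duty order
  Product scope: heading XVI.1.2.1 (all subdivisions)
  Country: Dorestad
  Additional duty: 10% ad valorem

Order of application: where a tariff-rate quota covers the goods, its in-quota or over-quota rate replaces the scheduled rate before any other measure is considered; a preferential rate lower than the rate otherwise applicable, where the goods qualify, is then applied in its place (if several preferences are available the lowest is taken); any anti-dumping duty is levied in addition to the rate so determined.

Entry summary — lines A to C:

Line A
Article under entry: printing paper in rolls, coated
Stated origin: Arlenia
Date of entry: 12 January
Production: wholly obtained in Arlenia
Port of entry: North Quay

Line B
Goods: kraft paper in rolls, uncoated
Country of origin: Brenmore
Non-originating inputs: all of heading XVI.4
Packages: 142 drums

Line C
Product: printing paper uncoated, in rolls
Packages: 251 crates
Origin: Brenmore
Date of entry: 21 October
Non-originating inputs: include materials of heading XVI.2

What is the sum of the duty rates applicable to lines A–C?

118%

Line A: printing paper → XVI.2; coated → XVI.2.2; in rolls → XVI.2.2.1. Scheduled 25%. Arlenia agreement on XVI.4.2.1: XVI.2.2.1 not covered; anti-dumping (Arlenia, XVI.2): +28%; total 25% + 28% = 53%. → 53%.
Line B: kraft paper → XVI.3; uncoated → XVI.3.1; in rolls → XVI.3.1.1. Scheduled 10%. Brenmore agreement on XVI.3.1: CTH met → 21% available; preference 21% not lower than 10% → no reduction. → 10%.
Line C: printing paper → XVI.2; uncoated → XVI.2.1; in rolls → XVI.2.1.1. Scheduled 18%. Brenmore agreement on XVI.3.1: XVI.2.1.1 not covered; anti-dumping (Brenmore, XVI.2.1): +37%; total 18% + 37% = 55%. → 55%.
Sum: 53% + 10% + 55% = 118%.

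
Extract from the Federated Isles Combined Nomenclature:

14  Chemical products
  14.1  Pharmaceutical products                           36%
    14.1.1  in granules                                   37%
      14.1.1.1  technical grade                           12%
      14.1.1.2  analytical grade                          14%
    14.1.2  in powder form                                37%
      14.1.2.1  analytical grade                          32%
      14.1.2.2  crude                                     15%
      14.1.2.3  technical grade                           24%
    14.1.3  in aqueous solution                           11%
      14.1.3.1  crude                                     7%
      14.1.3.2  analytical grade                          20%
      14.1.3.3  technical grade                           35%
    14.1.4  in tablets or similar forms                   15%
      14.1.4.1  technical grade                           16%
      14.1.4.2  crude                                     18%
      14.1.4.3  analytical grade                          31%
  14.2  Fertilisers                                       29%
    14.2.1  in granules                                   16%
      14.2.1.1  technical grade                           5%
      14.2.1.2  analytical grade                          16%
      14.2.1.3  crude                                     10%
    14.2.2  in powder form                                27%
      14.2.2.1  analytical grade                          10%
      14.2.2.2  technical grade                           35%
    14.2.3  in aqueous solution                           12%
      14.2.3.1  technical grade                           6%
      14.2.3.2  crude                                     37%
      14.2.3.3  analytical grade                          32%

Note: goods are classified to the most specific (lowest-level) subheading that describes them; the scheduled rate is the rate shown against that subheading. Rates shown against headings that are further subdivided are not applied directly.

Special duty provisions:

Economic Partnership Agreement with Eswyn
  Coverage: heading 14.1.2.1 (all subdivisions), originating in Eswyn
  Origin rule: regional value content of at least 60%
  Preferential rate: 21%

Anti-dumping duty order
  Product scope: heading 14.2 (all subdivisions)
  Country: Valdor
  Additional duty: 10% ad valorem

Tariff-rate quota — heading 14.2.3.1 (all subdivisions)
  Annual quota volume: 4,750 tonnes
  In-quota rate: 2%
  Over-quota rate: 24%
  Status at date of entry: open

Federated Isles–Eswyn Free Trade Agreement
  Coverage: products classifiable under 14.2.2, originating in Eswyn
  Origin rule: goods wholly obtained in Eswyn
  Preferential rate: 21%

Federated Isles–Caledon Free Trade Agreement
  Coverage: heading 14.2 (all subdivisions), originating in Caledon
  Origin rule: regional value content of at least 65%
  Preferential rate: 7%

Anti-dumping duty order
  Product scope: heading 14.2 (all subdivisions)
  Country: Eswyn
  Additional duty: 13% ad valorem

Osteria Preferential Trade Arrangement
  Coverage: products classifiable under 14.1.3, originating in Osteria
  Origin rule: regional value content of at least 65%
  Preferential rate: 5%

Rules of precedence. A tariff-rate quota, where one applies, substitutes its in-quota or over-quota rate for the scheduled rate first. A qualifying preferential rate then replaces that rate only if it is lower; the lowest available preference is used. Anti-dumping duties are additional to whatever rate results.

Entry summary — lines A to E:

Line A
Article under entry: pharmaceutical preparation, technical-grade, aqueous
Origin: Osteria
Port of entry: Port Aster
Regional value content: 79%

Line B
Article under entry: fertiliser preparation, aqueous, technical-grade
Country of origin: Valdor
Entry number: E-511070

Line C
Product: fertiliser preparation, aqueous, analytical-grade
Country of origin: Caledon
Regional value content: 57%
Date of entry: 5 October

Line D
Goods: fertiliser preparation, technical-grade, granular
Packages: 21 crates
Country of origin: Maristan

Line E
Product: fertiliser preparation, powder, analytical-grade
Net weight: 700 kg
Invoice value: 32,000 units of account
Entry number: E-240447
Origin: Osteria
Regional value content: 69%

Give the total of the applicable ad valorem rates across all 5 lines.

64%

Line A: pharmaceutical → 14.1; aqueous → 14.1.3; technical-grade → 14.1.3.3. Scheduled 35%. Osteria agreement on 14.1.3: RVC ≥ 65% → 5% available; preferential 5%. → 5%.
Line B: fertiliser → 14.2; aqueous → 14.2.3; technical-grade → 14.2.3.1. Scheduled 6%. quota on 14.2.3.1 open → in-quota 2%; anti-dumping (Valdor, 14.2): +10%; total 2% + 10% = 12%. → 12%.
Line C: fertiliser → 14.2; aqueous → 14.2.3; analytical-grade → 14.2.3.3. Scheduled 32%. Caledon agreement on 14.2: RVC < 65%. → 32%.
Line D: fertiliser → 14.2; granular → 14.2.1; technical-grade → 14.2.1.1. Scheduled 5%. No special measure applies. → 5%.
Line E: fertiliser → 14.2; powder → 14.2.2; analytical-grade → 14.2.2.1. Scheduled 10%. Osteria agreement on 14.1.3: 14.2.2.1 not covered. → 10%.
Sum: 5% + 12% + 32% + 5% + 10% = 64%.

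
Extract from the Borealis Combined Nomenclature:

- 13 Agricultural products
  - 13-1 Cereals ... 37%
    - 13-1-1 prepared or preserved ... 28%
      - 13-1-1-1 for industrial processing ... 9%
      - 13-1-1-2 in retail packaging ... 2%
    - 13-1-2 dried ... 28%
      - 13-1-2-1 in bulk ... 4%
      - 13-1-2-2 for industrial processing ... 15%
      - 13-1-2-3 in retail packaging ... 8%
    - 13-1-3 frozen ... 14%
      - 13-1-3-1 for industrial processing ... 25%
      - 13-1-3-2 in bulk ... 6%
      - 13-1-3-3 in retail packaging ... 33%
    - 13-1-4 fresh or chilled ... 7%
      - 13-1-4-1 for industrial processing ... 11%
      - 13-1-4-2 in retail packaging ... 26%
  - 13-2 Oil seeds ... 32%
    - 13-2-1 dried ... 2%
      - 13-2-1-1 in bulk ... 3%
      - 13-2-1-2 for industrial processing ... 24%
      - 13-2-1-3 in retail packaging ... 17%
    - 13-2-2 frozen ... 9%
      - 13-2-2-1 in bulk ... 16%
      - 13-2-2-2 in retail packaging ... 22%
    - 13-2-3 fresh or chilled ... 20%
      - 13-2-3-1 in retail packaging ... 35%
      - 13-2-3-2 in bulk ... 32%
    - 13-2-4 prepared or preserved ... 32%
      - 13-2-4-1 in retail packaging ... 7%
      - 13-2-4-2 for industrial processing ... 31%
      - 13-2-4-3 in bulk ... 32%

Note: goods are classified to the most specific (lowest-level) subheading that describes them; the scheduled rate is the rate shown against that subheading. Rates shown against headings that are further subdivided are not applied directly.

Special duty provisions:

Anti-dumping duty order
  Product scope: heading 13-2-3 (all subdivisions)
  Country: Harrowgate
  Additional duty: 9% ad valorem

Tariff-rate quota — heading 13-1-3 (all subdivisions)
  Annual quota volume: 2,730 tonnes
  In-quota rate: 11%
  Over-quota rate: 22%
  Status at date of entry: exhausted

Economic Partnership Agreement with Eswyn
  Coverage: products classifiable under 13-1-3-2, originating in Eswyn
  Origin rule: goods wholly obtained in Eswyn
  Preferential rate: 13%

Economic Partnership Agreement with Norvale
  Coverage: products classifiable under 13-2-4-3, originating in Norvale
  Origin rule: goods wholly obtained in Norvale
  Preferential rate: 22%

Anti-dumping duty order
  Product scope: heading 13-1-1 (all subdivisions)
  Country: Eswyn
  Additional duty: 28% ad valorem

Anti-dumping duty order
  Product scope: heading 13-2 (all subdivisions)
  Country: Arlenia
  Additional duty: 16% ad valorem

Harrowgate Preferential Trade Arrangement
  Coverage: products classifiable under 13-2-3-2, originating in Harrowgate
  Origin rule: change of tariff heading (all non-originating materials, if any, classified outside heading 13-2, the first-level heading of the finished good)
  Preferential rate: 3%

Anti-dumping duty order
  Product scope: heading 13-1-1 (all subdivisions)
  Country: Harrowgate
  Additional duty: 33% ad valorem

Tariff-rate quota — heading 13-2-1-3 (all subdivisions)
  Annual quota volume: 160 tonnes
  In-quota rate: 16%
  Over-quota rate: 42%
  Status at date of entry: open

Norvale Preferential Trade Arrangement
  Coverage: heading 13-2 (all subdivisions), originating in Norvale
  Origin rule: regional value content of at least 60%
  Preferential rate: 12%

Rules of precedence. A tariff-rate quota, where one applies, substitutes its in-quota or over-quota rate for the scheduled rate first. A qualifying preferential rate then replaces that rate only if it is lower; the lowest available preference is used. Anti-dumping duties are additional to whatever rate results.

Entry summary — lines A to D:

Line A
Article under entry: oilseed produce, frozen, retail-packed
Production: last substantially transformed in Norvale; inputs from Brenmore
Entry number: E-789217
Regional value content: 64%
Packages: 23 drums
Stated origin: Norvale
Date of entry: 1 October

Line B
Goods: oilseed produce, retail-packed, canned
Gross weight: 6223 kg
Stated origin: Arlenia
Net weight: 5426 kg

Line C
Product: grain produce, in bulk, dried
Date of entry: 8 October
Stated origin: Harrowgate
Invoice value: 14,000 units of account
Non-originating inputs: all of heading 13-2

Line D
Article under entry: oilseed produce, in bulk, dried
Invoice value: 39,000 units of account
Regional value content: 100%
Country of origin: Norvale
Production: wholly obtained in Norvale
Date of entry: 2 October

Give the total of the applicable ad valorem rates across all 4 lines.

Line A: oilseed → 13-2; frozen → 13-2-2; retail-packed → 13-2-2-2. Scheduled 22%. Norvale agreement on 13-2-4-3: 13-2-2-2 not covered; Norvale agreement on 13-2: RVC ≥ 60% → 12% available; preferential 12%. → 12%.
Line B: oilseed → 13-2; canned → 13-2-4; retail-packed → 13-2-4-1. Scheduled 7%. anti-dumping (Arlenia, 13-2): +16%; total 7% + 16% = 23%. → 23%.
Line C: grain → 13-1; dried → 13-1-2; in bulk → 13-1-2-1. Scheduled 4%. Harrowgate agreement on 13-2-3-2: 13-1-2-1 not covered. → 4%.
Line D: oilseed → 13-2; dried → 13-2-1; in bulk → 13-2-1-1. Scheduled 3%. Norvale agreement on 13-2-4-3: 13-2-1-1 not covered; Norvale agreement on 13-2: RVC ≥ 60% → 12% available; preference 12% not lower than 3% → no reduction. → 3%.
Sum: 12% + 23% + 4% + 3% = 42%.

42%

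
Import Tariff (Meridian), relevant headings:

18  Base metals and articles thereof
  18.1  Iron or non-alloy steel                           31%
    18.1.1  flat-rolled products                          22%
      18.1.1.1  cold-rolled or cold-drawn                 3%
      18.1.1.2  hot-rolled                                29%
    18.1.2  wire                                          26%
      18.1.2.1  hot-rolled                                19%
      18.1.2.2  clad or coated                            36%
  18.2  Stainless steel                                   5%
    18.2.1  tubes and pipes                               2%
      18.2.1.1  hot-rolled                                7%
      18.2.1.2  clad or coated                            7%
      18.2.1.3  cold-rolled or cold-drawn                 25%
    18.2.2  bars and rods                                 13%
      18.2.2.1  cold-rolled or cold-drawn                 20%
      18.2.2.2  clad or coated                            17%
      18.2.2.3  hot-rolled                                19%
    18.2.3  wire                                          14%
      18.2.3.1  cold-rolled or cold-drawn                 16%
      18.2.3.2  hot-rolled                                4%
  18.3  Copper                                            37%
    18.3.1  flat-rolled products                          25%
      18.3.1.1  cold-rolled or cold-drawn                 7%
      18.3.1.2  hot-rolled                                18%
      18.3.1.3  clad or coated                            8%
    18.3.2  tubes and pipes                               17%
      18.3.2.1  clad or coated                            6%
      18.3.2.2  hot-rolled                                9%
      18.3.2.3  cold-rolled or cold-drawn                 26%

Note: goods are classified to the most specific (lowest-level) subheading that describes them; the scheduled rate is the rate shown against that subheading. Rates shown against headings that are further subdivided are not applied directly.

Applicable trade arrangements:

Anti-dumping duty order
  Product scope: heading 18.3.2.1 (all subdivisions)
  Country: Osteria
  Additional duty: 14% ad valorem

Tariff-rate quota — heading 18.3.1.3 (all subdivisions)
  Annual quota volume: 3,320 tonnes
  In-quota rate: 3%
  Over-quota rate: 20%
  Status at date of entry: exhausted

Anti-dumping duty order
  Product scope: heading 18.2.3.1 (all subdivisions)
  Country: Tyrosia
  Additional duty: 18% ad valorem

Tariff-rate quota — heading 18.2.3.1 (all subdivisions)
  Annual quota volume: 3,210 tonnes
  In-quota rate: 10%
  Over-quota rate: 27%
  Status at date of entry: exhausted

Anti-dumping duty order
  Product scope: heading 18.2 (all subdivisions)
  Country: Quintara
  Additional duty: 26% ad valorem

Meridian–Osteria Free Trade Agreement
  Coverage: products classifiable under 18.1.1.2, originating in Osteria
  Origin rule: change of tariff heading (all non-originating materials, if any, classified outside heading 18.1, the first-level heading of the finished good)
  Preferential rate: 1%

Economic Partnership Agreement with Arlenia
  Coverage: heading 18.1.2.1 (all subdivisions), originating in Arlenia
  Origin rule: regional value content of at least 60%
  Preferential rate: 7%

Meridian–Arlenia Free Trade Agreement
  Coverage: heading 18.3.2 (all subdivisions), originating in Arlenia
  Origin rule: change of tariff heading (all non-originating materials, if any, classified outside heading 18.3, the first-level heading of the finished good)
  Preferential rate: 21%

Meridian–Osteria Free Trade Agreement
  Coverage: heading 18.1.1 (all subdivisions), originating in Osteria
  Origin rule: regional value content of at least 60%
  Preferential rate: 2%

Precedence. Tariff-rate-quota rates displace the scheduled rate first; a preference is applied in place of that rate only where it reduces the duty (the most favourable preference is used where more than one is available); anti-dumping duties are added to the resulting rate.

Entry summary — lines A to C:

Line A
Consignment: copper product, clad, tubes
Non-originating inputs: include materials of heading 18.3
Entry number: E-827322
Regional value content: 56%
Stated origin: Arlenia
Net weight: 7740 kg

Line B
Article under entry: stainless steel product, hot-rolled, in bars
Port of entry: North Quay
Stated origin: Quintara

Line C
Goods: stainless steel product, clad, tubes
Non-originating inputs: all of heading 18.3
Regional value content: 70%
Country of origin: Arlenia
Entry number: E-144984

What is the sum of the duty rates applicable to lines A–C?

58%

Line A: copper → 18.3; tubes → 18.3.2; clad → 18.3.2.1. Scheduled 6%. Arlenia agreement on 18.1.2.1: 18.3.2.1 not covered; Arlenia agreement on 18.3.2: CTH not met. → 6%.
Line B: stainless steel → 18.2; in bars → 18.2.2; hot-rolled → 18.2.2.3. Scheduled 19%. anti-dumping (Quintara, 18.2): +26%; total 19% + 26% = 45%. → 45%.
Line C: stainless steel → 18.2; tubes → 18.2.1; clad → 18.2.1.2. Scheduled 7%. Arlenia agreement on 18.1.2.1: 18.2.1.2 not covered; Arlenia agreement on 18.3.2: 18.2.1.2 not covered. → 7%.
Sum: 6% + 45% + 7% = 58%.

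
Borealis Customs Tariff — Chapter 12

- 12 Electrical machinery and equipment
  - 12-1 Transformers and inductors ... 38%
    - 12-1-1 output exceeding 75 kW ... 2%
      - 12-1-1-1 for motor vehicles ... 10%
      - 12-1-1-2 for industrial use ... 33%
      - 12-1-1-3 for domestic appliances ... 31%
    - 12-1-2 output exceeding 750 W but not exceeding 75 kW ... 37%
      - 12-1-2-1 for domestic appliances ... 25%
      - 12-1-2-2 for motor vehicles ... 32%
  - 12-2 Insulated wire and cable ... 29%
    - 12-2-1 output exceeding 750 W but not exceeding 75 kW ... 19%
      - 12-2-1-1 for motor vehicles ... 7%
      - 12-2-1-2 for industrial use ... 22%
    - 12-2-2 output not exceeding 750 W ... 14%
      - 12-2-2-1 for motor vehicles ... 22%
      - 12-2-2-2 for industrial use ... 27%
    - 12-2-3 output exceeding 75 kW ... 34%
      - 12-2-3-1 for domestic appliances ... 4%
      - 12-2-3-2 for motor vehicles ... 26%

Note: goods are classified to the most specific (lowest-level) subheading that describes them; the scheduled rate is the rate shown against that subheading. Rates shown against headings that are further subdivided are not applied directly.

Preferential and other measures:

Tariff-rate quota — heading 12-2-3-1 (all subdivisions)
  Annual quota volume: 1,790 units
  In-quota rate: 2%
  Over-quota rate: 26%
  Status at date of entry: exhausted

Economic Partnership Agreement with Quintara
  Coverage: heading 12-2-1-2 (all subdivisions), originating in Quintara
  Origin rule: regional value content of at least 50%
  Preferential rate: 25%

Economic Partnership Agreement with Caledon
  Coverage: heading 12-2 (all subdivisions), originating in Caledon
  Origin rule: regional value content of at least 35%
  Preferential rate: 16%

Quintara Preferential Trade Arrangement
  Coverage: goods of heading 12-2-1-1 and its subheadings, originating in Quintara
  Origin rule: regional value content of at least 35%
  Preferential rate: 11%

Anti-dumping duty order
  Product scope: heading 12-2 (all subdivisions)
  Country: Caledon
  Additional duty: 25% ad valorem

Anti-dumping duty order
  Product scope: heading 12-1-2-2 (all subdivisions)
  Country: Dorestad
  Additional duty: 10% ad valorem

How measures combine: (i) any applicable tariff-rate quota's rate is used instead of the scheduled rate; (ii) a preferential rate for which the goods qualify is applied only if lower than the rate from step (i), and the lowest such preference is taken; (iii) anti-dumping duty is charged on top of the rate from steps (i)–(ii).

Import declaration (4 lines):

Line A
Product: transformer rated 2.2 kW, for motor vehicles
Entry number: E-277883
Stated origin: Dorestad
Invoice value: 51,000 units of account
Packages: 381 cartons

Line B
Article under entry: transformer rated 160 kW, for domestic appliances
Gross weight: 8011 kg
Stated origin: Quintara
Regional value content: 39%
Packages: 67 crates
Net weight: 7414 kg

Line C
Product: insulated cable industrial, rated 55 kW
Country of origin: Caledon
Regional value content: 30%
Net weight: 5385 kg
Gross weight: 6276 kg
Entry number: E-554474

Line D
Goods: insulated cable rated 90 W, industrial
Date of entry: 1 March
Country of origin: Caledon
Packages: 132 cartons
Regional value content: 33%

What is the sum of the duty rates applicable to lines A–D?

172%

Line A: transformer → 12-1; rated 2.2 kW → 12-1-2; for motor vehicles → 12-1-2-2. Scheduled 32%. anti-dumping (Dorestad, 12-1-2-2): +10%; total 32% + 10% = 42%. → 42%.
Line B: transformer → 12-1; rated 160 kW → 12-1-1; for domestic appliances → 12-1-1-3. Scheduled 31%. Quintara agreement on 12-2-1-2: 12-1-1-3 not covered; Quintara agreement on 12-2-1-1: 12-1-1-3 not covered. → 31%.
Line C: insulated cable → 12-2; rated 55 kW → 12-2-1; industrial → 12-2-1-2. Scheduled 22%. Caledon agreement on 12-2: RVC < 35%; anti-dumping (Caledon, 12-2): +25%; total 22% + 25% = 47%. → 47%.
Line D: insulated cable → 12-2; rated 90 W → 12-2-2; industrial → 12-2-2-2. Scheduled 27%. Caledon agreement on 12-2: RVC < 35%; anti-dumping (Caledon, 12-2): +25%; total 27% + 25% = 52%. → 52%.
Sum: 42% + 31% + 47% + 52% = 172%.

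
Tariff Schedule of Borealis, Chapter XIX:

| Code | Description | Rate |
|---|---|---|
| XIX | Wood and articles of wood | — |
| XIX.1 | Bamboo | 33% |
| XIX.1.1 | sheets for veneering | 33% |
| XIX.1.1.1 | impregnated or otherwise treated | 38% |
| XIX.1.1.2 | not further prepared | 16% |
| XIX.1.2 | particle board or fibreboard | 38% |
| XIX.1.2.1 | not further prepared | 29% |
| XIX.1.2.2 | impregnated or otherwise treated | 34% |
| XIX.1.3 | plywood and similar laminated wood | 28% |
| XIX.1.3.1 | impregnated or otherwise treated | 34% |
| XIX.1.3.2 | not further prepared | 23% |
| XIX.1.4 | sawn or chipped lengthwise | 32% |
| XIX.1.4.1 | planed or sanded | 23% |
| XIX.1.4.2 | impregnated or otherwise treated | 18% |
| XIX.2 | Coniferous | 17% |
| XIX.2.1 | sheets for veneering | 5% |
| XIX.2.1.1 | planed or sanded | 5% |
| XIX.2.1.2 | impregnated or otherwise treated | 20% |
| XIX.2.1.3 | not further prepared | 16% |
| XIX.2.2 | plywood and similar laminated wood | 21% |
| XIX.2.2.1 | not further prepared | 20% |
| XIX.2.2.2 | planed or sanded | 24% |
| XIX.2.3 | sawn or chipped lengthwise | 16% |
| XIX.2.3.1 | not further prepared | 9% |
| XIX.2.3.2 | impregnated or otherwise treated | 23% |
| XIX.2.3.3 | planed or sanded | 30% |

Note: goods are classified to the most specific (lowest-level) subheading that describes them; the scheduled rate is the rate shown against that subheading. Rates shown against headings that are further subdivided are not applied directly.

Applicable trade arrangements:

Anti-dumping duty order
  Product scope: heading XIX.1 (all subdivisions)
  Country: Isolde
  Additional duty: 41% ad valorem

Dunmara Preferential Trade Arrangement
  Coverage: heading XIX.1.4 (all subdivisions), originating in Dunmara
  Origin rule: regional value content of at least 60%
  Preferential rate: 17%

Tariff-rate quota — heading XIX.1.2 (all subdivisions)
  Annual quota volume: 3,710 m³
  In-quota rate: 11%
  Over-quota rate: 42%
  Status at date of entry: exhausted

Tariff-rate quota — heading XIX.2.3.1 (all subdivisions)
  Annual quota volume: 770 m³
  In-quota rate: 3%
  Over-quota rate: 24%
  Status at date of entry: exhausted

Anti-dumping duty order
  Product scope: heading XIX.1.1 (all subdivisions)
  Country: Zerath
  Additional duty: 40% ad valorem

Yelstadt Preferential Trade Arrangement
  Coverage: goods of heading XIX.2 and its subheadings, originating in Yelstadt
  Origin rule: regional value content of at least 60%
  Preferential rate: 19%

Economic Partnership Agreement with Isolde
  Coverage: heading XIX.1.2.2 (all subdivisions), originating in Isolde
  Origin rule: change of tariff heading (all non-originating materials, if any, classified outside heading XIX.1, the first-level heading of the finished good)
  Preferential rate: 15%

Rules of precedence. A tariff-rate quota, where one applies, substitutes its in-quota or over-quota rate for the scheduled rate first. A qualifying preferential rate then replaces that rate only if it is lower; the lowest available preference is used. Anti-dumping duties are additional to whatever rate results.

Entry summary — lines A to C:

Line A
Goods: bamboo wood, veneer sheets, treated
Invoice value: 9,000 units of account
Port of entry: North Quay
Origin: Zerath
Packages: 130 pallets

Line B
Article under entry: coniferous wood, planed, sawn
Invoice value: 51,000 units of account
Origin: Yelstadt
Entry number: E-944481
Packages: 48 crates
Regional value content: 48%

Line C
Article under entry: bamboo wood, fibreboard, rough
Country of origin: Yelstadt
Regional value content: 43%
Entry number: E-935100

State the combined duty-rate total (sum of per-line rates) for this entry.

150%

Line A: bamboo → XIX.1; veneer sheets → XIX.1.1; treated → XIX.1.1.1. Scheduled 38%. anti-dumping (Zerath, XIX.1.1): +40%; total 38% + 40% = 78%. → 78%.
Line B: coniferous → XIX.2; sawn → XIX.2.3; planed → XIX.2.3.3. Scheduled 30%. Yelstadt agreement on XIX.2: RVC < 60%. → 30%.
Line C: bamboo → XIX.1; fibreboard → XIX.1.2; rough → XIX.1.2.1. Scheduled 29%. quota on XIX.1.2 exhausted → over-quota 42%; Yelstadt agreement on XIX.2: XIX.1.2.1 not covered. → 42%.
Sum: 78% + 30% + 42% = 150%.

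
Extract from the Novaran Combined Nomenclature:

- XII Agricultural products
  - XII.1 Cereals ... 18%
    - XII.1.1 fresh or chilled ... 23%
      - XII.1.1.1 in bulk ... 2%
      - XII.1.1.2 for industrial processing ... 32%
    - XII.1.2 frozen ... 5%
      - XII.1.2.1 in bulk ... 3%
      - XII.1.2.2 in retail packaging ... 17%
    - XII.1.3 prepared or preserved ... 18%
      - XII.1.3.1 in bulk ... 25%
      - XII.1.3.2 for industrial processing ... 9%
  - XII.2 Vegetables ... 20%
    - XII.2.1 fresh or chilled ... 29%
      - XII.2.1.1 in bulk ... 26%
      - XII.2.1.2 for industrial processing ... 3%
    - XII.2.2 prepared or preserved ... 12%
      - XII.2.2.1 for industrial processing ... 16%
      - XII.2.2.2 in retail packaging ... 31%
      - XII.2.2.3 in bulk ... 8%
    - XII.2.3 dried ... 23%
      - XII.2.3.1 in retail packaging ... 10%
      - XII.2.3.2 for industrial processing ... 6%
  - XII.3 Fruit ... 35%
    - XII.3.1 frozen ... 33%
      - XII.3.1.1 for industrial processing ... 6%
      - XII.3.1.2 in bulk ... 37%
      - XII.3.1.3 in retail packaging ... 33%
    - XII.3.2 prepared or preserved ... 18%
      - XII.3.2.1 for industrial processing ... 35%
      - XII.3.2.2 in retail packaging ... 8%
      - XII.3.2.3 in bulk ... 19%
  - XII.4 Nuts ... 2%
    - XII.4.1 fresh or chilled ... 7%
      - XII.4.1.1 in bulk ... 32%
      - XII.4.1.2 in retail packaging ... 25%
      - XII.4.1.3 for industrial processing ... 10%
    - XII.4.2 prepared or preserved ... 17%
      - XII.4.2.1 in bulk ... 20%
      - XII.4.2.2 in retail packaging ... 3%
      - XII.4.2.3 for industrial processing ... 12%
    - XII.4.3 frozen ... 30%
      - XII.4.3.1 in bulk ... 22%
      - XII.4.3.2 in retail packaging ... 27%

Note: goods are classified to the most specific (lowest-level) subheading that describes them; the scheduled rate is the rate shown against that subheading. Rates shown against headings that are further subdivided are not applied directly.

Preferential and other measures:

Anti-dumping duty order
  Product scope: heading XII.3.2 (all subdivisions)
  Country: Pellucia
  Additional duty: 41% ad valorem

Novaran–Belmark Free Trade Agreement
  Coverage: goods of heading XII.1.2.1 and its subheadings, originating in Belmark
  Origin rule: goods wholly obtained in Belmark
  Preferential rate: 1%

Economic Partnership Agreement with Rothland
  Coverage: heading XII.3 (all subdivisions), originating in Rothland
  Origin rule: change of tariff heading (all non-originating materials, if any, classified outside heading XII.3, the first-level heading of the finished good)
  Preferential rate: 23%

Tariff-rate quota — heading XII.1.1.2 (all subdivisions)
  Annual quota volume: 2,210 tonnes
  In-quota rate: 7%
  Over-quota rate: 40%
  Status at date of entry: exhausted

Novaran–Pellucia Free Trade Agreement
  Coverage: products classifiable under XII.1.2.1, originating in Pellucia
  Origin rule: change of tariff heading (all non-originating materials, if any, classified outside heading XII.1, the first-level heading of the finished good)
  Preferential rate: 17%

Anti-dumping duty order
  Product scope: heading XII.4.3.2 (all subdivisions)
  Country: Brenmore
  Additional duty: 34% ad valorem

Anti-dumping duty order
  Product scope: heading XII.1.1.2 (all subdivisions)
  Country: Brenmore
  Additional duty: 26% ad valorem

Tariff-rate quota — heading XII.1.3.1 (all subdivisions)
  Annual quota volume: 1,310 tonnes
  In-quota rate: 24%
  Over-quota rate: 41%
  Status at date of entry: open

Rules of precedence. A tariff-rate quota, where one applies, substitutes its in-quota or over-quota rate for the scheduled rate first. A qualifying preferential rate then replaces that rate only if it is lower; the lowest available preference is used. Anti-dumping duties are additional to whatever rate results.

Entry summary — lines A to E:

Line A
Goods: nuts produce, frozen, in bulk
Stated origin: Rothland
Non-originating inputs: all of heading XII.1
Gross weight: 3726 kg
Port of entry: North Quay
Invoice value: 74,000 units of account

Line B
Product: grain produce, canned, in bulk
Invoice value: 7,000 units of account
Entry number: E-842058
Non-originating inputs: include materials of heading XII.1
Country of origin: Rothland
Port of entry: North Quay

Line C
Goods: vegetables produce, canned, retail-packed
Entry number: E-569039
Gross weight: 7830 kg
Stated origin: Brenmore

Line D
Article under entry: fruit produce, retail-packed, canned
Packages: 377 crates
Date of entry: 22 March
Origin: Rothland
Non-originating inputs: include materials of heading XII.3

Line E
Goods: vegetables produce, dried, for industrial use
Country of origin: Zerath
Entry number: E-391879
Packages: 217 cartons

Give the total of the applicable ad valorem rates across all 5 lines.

91%

Line A: nuts → XII.4; frozen → XII.4.3; in bulk → XII.4.3.1. Scheduled 22%. Rothland agreement on XII.3: XII.4.3.1 not covered. → 22%.
Line B: grain → XII.1; canned → XII.1.3; in bulk → XII.1.3.1. Scheduled 25%. quota on XII.1.3.1 open → in-quota 24%; Rothland agreement on XII.3: XII.1.3.1 not covered. → 24%.
Line C: vegetables → XII.2; canned → XII.2.2; retail-packed → XII.2.2.2. Scheduled 31%. No special measure applies. → 31%.
Line D: fruit → XII.3; canned → XII.3.2; retail-packed → XII.3.2.2. Scheduled 8%. Rothland agreement on XII.3: CTH not met. → 8%.
Line E: vegetables → XII.2; dried → XII.2.3; for industrial use → XII.2.3.2. Scheduled 6%. No special measure applies. → 6%.
Sum: 22% + 24% + 31% + 8% + 6% = 91%.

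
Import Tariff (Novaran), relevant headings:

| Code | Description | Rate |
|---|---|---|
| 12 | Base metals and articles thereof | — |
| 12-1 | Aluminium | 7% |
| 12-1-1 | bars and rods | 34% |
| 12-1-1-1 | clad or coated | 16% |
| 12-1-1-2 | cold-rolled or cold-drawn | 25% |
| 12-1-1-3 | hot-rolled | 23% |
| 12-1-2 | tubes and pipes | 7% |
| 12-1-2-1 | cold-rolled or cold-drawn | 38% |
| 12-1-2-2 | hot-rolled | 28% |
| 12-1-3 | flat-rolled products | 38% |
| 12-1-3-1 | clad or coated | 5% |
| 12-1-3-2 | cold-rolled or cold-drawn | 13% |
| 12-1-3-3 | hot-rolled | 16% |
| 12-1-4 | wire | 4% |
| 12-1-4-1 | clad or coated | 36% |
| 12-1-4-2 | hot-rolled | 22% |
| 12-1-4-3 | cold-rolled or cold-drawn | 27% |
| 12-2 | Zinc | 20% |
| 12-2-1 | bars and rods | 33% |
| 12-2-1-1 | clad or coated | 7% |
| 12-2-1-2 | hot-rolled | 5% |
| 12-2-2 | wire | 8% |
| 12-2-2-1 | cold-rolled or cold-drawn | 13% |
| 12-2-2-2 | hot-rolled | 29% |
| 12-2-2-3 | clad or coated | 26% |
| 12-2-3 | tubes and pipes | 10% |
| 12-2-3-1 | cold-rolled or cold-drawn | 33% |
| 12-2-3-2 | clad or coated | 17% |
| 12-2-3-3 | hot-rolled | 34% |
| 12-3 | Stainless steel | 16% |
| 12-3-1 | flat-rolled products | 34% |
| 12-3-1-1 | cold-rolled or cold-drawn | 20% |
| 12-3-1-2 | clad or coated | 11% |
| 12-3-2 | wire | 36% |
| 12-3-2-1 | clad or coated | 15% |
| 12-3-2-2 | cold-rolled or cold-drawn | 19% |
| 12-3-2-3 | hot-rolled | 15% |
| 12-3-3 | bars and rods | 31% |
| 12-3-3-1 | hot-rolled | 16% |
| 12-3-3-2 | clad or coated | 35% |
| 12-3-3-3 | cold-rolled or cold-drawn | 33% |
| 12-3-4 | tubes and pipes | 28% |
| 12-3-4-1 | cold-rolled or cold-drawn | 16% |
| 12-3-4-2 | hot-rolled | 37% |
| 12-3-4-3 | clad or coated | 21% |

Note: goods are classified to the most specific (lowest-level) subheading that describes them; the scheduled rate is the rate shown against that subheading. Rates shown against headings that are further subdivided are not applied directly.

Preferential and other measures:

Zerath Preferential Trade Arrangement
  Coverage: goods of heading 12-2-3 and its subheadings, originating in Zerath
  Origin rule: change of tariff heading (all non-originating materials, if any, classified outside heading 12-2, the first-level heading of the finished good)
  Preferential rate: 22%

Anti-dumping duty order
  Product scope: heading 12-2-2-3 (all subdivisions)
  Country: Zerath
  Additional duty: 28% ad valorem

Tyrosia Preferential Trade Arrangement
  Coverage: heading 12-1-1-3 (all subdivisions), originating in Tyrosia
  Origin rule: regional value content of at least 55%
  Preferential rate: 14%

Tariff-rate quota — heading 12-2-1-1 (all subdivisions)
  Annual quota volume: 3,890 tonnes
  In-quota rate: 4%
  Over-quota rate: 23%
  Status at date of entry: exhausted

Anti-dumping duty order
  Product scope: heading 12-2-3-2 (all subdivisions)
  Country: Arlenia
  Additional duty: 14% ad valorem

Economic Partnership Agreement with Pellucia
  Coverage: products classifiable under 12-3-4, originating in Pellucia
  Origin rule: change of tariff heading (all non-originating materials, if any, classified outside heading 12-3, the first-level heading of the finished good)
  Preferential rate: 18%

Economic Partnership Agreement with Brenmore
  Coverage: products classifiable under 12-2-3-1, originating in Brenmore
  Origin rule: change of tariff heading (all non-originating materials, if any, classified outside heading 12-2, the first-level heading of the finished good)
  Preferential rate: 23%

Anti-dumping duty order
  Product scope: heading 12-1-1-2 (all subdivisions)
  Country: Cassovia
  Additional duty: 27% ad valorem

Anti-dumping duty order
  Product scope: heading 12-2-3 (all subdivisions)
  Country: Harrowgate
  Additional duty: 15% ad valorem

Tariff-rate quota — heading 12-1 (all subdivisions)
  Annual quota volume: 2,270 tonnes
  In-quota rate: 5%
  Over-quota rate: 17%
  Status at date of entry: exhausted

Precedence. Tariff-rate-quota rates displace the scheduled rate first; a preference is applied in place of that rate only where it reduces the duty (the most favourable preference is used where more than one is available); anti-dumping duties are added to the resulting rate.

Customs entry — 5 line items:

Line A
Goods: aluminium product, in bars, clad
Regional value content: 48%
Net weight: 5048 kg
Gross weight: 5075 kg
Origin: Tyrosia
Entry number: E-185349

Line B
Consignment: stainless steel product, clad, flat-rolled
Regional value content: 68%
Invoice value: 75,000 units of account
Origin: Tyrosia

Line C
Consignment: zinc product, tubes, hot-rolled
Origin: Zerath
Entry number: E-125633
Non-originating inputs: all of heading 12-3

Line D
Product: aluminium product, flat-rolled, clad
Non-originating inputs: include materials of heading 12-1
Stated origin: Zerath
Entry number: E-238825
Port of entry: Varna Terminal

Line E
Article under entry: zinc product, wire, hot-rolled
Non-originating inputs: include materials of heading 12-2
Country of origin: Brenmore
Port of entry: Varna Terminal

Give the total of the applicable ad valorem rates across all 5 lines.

96%

Line A: aluminium → 12-1; in bars → 12-1-1; clad → 12-1-1-1. Scheduled 16%. quota on 12-1 exhausted → over-quota 17%; Tyrosia agreement on 12-1-1-3: 12-1-1-1 not covered. → 17%.
Line B: stainless steel → 12-3; flat-rolled → 12-3-1; clad → 12-3-1-2. Scheduled 11%. Tyrosia agreement on 12-1-1-3: 12-3-1-2 not covered. → 11%.
Line C: zinc → 12-2; tubes → 12-2-3; hot-rolled → 12-2-3-3. Scheduled 34%. Zerath agreement on 12-2-3: CTH met → 22% available; preferential 22%. → 22%.
Line D: aluminium → 12-1; flat-rolled → 12-1-3; clad → 12-1-3-1. Scheduled 5%. quota on 12-1 exhausted → over-quota 17%; Zerath agreement on 12-2-3: 12-1-3-1 not covered. → 17%.
Line E: zinc → 12-2; wire → 12-2-2; hot-rolled → 12-2-2-2. Scheduled 29%. Brenmore agreement on 12-2-3-1: 12-2-2-2 not covered. → 29%.
Sum: 17% + 11% + 22% + 17% + 29% = 96%.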